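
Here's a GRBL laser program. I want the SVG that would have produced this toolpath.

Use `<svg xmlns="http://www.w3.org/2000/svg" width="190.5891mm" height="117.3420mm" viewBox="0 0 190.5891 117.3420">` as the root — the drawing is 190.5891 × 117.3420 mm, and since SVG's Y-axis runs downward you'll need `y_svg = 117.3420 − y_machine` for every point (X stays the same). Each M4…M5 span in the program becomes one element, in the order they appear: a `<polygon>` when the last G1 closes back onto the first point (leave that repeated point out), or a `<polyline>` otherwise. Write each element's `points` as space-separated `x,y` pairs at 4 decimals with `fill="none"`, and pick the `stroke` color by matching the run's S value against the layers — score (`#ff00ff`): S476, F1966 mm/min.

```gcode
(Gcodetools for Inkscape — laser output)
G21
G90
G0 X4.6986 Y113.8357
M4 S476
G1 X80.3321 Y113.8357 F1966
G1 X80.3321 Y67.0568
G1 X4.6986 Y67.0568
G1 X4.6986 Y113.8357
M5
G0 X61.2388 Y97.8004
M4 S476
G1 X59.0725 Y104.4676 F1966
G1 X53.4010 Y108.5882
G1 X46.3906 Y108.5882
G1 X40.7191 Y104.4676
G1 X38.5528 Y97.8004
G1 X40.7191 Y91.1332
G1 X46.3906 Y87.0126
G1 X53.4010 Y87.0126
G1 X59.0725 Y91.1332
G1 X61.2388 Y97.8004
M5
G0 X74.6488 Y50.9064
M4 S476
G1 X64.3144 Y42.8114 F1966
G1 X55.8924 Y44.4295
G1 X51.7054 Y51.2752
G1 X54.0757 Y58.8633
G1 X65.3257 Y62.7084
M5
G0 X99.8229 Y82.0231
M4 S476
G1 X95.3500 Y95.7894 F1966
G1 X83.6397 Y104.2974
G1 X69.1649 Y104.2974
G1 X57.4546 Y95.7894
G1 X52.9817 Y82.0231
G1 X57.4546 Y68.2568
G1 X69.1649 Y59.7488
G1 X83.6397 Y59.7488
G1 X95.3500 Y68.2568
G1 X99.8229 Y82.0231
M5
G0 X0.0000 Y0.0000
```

Machine Y-up, SVG Y-down with viewBox height 117.3420, so y_svg = 117.3420 − y_machine; X carries over. Every run uses S476, so all elements get stroke `#ff00ff` (score).

Run 1: The run returns to its start, so emit a `<polygon>` with points (Y-flipped): 4.6986,3.5063 80.3321,3.5063 80.3321,50.2852 4.6986,50.2852.

Run 2: The run returns to its start, so emit a `<polygon>` with points (Y-flipped): 61.2388,19.5416 59.0725,12.8744 53.4010,8.7538 46.3906,8.7538 40.7191,12.8744 38.5528,19.5416 40.7191,26.2088 46.3906,30.3294 53.4010,30.3294 59.0725,26.2088.

Run 3: The run is open, so emit a `<polyline>` with points (Y-flipped): 74.6488,66.4356 64.3144,74.5306 55.8924,72.9125 51.7054,66.0668 54.0757,58.4787 65.3257,54.6336.

Run 4: The run returns to its start, so emit a `<polygon>` with points (Y-flipped): 99.8229,35.3189 95.3500,21.5526 83.6397,13.0446 69.1649,13.0446 57.4546,21.5526 52.9817,35.3189 57.4546,49.0852 69.1649,57.5932 83.6397,57.5932 95.3500,49.0852.

<svg xmlns="http://www.w3.org/2000/svg" width="190.5891mm" height="117.3420mm" viewBox="0 0 190.5891 117.3420">
  <polygon points="4.6986,3.5063 80.3321,3.5063 80.3321,50.2852 4.6986,50.2852" fill="none" stroke="#ff00ff"/>
  <polygon points="61.2388,19.5416 59.0725,12.8744 53.4010,8.7538 46.3906,8.7538 40.7191,12.8744 38.5528,19.5416 40.7191,26.2088 46.3906,30.3294 53.4010,30.3294 59.0725,26.2088" fill="none" stroke="#ff00ff"/>
  <polyline points="74.6488,66.4356 64.3144,74.5306 55.8924,72.9125 51.7054,66.0668 54.0757,58.4787 65.3257,54.6336" fill="none" stroke="#ff00ff"/>
  <polygon points="99.8229,35.3189 95.3500,21.5526 83.6397,13.0446 69.1649,13.0446 57.4546,21.5526 52.9817,35.3189 57.4546,49.0852 69.1649,57.5932 83.6397,57.5932 95.3500,49.0852" fill="none" stroke="#ff00ff"/>
</svg>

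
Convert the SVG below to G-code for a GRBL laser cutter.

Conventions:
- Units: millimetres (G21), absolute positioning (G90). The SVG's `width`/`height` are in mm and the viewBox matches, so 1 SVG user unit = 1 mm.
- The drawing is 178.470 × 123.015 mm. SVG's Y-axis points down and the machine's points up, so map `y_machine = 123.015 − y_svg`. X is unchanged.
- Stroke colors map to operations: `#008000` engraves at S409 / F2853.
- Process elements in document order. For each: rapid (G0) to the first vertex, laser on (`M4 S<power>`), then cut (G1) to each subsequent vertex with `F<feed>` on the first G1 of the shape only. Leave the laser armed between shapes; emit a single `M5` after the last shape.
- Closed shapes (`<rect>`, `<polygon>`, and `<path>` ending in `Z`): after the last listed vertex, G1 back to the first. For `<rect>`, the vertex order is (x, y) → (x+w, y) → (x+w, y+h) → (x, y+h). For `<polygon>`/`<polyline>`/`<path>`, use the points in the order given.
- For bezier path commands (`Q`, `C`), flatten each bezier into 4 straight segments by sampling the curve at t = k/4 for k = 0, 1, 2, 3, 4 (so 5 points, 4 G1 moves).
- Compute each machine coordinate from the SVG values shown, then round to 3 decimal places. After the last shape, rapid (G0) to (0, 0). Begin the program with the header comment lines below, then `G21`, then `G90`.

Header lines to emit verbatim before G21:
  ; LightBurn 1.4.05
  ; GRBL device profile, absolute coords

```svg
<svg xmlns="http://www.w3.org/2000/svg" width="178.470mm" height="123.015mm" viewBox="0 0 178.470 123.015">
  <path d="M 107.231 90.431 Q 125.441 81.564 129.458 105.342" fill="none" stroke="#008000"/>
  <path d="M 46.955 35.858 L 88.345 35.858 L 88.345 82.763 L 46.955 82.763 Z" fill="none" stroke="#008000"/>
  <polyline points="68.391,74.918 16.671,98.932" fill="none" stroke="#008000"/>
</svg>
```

; LightBurn 1.4.05
; GRBL device profile, absolute coords
G21
G90
G0 X107.231 Y32.584
M4 S409
G1 X115.449 Y34.977 F2853
G1 X121.893 Y33.290
G1 X126.562 Y27.522
G1 X129.458 Y17.673
G0 X46.955 Y87.157
M4 S409
G1 X88.345 Y87.157 F2853
G1 X88.345 Y40.252
G1 X46.955 Y40.252
G1 X46.955 Y87.157
G0 X68.391 Y48.097
M4 S409
G1 X16.671 Y24.083 F2853
M5
G0 X0.000 Y0.000

Since the viewBox matches the mm dimensions, user units are millimetres directly. The only transform is the Y-flip y_m = 123.015 − y_svg.

Shape 1 is a quadratic bezier drawn with `<path>`. Its stroke #008000 means engrave at S409, F2853. After flipping Y the toolpath is (107.231,32.584) → (115.449,34.977) → (121.893,33.290) → (126.562,27.522) → (129.458,17.673).

Shape 2 is a rectangle drawn with `<path>`. Its stroke #008000 means engrave at S409, F2853. After flipping Y the toolpath is (46.955,87.157) → (88.345,87.157) → (88.345,40.252) → (46.955,40.252) → (46.955,87.157), returning to the start.

Shape 3 is a line segment drawn with `<polyline>`. Its stroke #008000 means engrave at S409, F2853. After flipping Y the toolpath is (68.391,48.097) → (16.671,24.083).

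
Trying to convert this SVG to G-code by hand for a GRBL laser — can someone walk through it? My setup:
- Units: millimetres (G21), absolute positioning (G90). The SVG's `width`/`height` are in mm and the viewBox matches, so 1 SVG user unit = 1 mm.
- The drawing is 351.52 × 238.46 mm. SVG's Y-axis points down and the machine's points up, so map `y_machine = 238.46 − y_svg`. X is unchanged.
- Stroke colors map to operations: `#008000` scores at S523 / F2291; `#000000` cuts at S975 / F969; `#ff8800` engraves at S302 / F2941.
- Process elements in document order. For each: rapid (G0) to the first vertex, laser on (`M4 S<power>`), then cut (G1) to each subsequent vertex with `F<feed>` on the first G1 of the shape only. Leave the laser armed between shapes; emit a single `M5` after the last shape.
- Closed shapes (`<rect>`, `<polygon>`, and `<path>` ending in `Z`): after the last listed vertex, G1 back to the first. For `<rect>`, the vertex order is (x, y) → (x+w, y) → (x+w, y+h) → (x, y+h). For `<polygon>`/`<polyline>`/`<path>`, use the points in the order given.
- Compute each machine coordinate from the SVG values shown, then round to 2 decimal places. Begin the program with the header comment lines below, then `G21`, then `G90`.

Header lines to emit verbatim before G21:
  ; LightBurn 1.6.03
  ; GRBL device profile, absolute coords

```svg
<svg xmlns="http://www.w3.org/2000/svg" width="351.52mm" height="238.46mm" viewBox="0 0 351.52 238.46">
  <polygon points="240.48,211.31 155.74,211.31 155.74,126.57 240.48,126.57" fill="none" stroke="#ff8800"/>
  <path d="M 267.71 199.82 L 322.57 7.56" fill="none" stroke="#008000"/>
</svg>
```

; LightBurn 1.6.03
; GRBL device profile, absolute coords
G21
G90
G0 X240.48 Y27.15
M4 S302
G1 X155.74 Y27.15 F2941
G1 X155.74 Y111.89
G1 X240.48 Y111.89
G1 X240.48 Y27.15
G0 X267.71 Y38.64
M4 S523
G1 X322.57 Y230.90 F2291
M5

1 u = 1 mm; y_m = 238.46 − y.

[1] `<polygon>` regular polygon, #ff8800→engrave S302 F2941: (240.48,27.15) → (155.74,27.15) → (155.74,111.89) → (240.48,111.89) → (240.48,27.15) (closed)

[2] `<path>` line segment, #008000→score S523 F2291: (267.71,38.64) → (322.57,230.90)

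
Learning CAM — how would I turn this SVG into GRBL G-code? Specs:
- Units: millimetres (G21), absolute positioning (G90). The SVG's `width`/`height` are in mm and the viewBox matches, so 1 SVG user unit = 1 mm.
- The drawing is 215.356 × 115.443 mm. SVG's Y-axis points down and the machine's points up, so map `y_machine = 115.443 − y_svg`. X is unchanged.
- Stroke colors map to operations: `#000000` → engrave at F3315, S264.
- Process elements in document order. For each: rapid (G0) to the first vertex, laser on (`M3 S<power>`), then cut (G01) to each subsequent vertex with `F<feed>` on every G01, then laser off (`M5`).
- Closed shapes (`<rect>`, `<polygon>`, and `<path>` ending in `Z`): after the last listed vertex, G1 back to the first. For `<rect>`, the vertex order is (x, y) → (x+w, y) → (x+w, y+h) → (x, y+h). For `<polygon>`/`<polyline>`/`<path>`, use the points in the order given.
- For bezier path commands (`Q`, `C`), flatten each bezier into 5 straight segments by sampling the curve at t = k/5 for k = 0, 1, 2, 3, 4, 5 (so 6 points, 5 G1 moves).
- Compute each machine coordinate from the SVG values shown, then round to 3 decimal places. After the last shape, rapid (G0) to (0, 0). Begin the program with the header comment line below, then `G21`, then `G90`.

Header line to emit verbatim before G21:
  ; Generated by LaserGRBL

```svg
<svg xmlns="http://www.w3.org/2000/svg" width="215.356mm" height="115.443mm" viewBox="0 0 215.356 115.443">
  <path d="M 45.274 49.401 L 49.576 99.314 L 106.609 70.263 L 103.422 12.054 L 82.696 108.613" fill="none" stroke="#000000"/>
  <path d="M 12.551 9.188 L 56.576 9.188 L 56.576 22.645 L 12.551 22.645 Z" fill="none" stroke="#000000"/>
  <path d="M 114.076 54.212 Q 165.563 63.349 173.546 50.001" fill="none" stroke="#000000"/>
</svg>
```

Since the viewBox matches the mm dimensions, user units are millimetres directly. The only transform is the Y-flip y_m = 115.443 − y_svg.

Shape 1 is a open polyline drawn with `<path>`. Its stroke #000000 means engrave at S264, F3315. After flipping Y the toolpath is (45.274,66.042) → (49.576,16.129) → (106.609,45.180) → (103.422,103.389) → (82.696,6.830).

Shape 2 is a rectangle drawn with `<path>`. Its stroke #000000 means engrave at S264, F3315. After flipping Y the toolpath is (12.551,106.255) → (56.576,106.255) → (56.576,92.798) → (12.551,92.798) → (12.551,106.255), returning to the start.

Shape 3 is a quadratic bezier drawn with `<path>`. Its stroke #000000 means engrave at S264, F3315. After flipping Y the toolpath is (114.076,61.231) → (132.931,58.476) → (148.305,57.519) → (160.199,58.361) → (168.613,61.002) → (173.546,65.442).

; Generated by LaserGRBL
G21
G90
G0 X45.274 Y66.042
M3 S264
G01 X49.576 Y16.129 F3315
G01 X106.609 Y45.180 F3315
G01 X103.422 Y103.389 F3315
G01 X82.696 Y6.830 F3315
M5
G0 X12.551 Y106.255
M3 S264
G01 X56.576 Y106.255 F3315
G01 X56.576 Y92.798 F3315
G01 X12.551 Y92.798 F3315
G01 X12.551 Y106.255 F3315
M5
G0 X114.076 Y61.231
M3 S264
G01 X132.931 Y58.476 F3315
G01 X148.305 Y57.519 F3315
G01 X160.199 Y58.361 F3315
G01 X168.613 Y61.002 F3315
G01 X173.546 Y65.442 F3315
M5
G0 X0.000 Y0.000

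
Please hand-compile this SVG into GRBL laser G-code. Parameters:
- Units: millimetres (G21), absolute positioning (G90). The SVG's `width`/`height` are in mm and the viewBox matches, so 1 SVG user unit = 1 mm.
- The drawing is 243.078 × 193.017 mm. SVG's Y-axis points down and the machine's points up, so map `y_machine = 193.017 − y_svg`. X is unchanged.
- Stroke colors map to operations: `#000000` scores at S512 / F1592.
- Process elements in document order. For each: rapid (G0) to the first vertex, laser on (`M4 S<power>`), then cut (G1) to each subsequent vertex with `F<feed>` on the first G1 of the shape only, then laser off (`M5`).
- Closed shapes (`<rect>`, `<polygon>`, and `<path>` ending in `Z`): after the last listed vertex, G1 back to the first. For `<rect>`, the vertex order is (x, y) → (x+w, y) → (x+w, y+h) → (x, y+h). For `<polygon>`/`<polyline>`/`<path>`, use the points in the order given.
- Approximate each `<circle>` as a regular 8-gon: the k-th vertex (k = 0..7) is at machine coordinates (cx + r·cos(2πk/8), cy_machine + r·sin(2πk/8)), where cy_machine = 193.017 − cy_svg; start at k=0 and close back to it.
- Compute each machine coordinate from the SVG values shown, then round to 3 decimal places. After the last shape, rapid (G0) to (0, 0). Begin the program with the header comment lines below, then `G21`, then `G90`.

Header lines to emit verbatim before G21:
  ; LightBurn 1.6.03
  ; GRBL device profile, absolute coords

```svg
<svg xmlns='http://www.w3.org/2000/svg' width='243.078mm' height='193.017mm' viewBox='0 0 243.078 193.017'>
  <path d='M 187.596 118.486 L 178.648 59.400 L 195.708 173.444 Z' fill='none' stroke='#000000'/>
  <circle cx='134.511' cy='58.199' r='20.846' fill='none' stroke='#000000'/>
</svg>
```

viewBox `0 0 243.078 193.017` with mm width/height → 1 unit = 1 mm. Flip: y_m = 193.017 − y_svg.

**Shape 1** — `<path>` closed polygon, stroke `#000000` → score (S512, F1592). Machine vertices: (187.596,74.531) → (178.648,133.617) → (195.708,19.573) → (187.596,74.531). Closed: final G1 returns to the first vertex.

**Shape 2** — `<circle>` circle, stroke `#000000` → score (S512, F1592). Machine vertices: (155.357,134.818) → (149.251,149.558) → (134.511,155.664) → (119.771,149.558) → (113.665,134.818) → (119.771,120.078) → (134.511,113.972) → (149.251,120.078) → (155.357,134.818). Closed: final G1 returns to the first vertex.

; LightBurn 1.6.03
; GRBL device profile, absolute coords
G21
G90
G0 X187.596 Y74.531
M4 S512
G1 X178.648 Y133.617 F1592
G1 X195.708 Y19.573
G1 X187.596 Y74.531
M5
G0 X155.357 Y134.818
M4 S512
G1 X149.251 Y149.558 F1592
G1 X134.511 Y155.664
G1 X119.771 Y149.558
G1 X113.665 Y134.818
G1 X119.771 Y120.078
G1 X134.511 Y113.972
G1 X149.251 Y120.078
G1 X155.357 Y134.818
M5
G0 X0.000 Y0.000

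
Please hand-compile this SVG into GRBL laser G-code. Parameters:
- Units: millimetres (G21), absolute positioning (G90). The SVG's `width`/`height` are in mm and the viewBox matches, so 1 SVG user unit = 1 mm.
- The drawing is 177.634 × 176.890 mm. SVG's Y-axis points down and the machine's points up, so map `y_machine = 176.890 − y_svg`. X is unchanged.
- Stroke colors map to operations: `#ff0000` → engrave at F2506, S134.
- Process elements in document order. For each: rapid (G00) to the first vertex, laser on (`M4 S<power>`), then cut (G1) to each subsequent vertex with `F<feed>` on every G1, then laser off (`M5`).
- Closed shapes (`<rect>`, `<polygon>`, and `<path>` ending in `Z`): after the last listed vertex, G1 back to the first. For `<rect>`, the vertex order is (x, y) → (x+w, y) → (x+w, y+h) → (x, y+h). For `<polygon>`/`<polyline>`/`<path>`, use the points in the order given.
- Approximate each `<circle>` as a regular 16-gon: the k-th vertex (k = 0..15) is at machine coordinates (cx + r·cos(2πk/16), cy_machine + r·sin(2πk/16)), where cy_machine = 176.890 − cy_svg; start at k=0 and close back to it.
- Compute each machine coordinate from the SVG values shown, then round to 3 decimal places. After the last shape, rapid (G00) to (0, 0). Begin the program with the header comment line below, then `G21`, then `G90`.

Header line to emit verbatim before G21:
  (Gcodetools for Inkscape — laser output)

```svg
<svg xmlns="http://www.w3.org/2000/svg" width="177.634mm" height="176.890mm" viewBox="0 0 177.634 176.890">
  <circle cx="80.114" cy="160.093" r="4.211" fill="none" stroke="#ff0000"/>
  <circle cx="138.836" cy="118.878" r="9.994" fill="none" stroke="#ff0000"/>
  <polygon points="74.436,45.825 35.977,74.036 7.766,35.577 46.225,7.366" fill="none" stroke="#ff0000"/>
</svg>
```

(Gcodetools for Inkscape — laser output)
G21
G90
G00 X84.325 Y16.797
M4 S134
G1 X84.004 Y18.408 F2506
G1 X83.092 Y19.775 F2506
G1 X81.725 Y20.687 F2506
G1 X80.114 Y21.008 F2506
G1 X78.503 Y20.687 F2506
G1 X77.136 Y19.775 F2506
G1 X76.224 Y18.408 F2506
G1 X75.903 Y16.797 F2506
G1 X76.224 Y15.186 F2506
G1 X77.136 Y13.819 F2506
G1 X78.503 Y12.907 F2506
G1 X80.114 Y12.586 F2506
G1 X81.725 Y12.907 F2506
G1 X83.092 Y13.819 F2506
G1 X84.004 Y15.186 F2506
G1 X84.325 Y16.797 F2506
M5
G00 X148.830 Y58.012
M4 S134
G1 X148.069 Y61.837 F2506
G1 X145.903 Y65.079 F2506
G1 X142.661 Y67.245 F2506
G1 X138.836 Y68.006 F2506
G1 X135.011 Y67.245 F2506
G1 X131.769 Y65.079 F2506
G1 X129.603 Y61.837 F2506
G1 X128.842 Y58.012 F2506
G1 X129.603 Y54.187 F2506
G1 X131.769 Y50.945 F2506
G1 X135.011 Y48.779 F2506
G1 X138.836 Y48.018 F2506
G1 X142.661 Y48.779 F2506
G1 X145.903 Y50.945 F2506
G1 X148.069 Y54.187 F2506
G1 X148.830 Y58.012 F2506
M5
G00 X74.436 Y131.065
M4 S134
G1 X35.977 Y102.854 F2506
G1 X7.766 Y141.313 F2506
G1 X46.225 Y169.524 F2506
G1 X74.436 Y131.065 F2506
M5
G00 X0.000 Y0.000

1 u = 1 mm; y_m = 176.890 − y.

[1] `<circle>` circle, #ff0000→engrave S134 F2506: (84.325,16.797) → (84.004,18.408) → (83.092,19.775) → (81.725,20.687) → (80.114,21.008) → (78.503,20.687) → (77.136,19.775) → (76.224,18.408) → (75.903,16.797) → (76.224,15.186) → (77.136,13.819) → (78.503,12.907) → (80.114,12.586) → (81.725,12.907) → (83.092,13.819) → (84.004,15.186) → (84.325,16.797) (closed)

[2] `<circle>` circle, #ff0000→engrave S134 F2506: (148.830,58.012) → (148.069,61.837) → (145.903,65.079) → (142.661,67.245) → (138.836,68.006) → (135.011,67.245) → (131.769,65.079) → (129.603,61.837) → (128.842,58.012) → (129.603,54.187) → (131.769,50.945) → (135.011,48.779) → (138.836,48.018) → (142.661,48.779) → (145.903,50.945) → (148.069,54.187) → (148.830,58.012) (closed)

[3] `<polygon>` regular polygon, #ff0000→engrave S134 F2506: (74.436,131.065) → (35.977,102.854) → (7.766,141.313) → (46.225,169.524) → (74.436,131.065) (closed)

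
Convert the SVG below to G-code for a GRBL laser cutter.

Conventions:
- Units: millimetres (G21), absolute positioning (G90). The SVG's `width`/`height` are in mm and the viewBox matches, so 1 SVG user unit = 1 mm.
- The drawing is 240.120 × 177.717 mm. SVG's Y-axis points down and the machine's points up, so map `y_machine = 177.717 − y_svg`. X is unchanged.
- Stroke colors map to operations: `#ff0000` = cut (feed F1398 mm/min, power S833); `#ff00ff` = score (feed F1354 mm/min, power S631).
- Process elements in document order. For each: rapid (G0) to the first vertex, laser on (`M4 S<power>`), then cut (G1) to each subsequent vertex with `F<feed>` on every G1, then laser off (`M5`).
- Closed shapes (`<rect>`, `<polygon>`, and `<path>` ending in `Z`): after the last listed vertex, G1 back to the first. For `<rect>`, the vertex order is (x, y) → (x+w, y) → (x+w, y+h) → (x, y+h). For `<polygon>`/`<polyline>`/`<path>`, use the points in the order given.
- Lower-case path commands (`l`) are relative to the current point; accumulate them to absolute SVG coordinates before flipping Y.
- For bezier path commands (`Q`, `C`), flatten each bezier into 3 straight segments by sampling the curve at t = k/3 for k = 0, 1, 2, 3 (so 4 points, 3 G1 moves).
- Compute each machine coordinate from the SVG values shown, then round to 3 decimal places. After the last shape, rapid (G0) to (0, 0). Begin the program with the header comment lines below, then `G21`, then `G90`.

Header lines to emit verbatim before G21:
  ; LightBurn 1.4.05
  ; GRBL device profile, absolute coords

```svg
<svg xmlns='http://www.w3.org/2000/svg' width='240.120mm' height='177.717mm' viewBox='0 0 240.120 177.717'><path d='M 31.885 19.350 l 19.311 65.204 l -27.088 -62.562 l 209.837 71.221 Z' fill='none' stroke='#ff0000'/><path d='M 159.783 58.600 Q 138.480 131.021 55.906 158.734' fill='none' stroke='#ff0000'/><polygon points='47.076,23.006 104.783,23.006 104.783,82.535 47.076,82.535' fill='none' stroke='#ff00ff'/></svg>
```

; LightBurn 1.4.05
; GRBL device profile, absolute coords
G21
G90
G0 X31.885 Y158.367
M4 S833
G1 X51.196 Y93.163 F1398
G1 X24.108 Y155.725 F1398
G1 X233.945 Y84.504 F1398
G1 X31.885 Y158.367 F1398
M5
G0 X159.783 Y119.117
M4 S833
G1 X138.773 Y75.804 F1398
G1 X104.147 Y42.426 F1398
G1 X55.906 Y18.983 F1398
M5
G0 X47.076 Y154.711
M4 S631
G1 X104.783 Y154.711 F1354
G1 X104.783 Y95.182 F1354
G1 X47.076 Y95.182 F1354
G1 X47.076 Y154.711 F1354
M5
G0 X0.000 Y0.000

1 u = 1 mm; y_m = 177.717 − y.

[1] `<path>` closed polygon, #ff0000→cut S833 F1398: (31.885,158.367) → (51.196,93.163) → (24.108,155.725) → (233.945,84.504) → (31.885,158.367) (closed)

[2] `<path>` quadratic bezier, #ff0000→cut S833 F1398: (159.783,119.117) → (138.773,75.804) → (104.147,42.426) → (55.906,18.983)

[3] `<polygon>` rectangle, #ff00ff→score S631 F1354: (47.076,154.711) → (104.783,154.711) → (104.783,95.182) → (47.076,95.182) → (47.076,154.711) (closed)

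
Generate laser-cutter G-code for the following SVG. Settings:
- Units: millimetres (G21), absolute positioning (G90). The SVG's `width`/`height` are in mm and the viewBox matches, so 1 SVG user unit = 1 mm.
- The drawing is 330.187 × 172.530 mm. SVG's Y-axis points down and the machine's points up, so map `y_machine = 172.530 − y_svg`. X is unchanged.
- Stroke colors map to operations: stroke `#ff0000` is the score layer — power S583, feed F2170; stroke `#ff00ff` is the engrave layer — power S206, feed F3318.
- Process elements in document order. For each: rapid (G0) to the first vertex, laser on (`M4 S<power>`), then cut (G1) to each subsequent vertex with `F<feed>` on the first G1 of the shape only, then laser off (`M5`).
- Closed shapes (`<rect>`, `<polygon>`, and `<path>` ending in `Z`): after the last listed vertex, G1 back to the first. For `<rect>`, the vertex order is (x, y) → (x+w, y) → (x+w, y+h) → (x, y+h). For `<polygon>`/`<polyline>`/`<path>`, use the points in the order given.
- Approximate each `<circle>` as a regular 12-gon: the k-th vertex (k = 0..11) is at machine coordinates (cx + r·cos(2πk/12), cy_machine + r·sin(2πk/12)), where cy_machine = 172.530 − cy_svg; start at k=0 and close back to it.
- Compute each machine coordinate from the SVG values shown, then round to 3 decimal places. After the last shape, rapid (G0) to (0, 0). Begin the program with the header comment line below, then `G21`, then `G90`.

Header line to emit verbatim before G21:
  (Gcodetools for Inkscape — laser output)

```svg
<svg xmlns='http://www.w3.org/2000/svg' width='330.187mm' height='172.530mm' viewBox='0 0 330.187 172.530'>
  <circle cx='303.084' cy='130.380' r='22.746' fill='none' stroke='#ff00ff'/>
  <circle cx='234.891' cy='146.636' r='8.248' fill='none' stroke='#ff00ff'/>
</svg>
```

1 u = 1 mm; y_m = 172.530 − y.

[1] `<circle>` circle, #ff00ff→engrave S206 F3318: (325.830,42.150) → (322.783,53.523) → (314.457,61.849) → (303.084,64.896) → (291.711,61.849) → (283.385,53.523) → (280.338,42.150) → (283.385,30.777) → (291.711,22.451) → (303.084,19.404) → (314.457,22.451) → (322.783,30.777) → (325.830,42.150) (closed)

[2] `<circle>` circle, #ff00ff→engrave S206 F3318: (243.139,25.894) → (242.034,30.018) → (239.015,33.037) → (234.891,34.142) → (230.767,33.037) → (227.748,30.018) → (226.643,25.894) → (227.748,21.770) → (230.767,18.751) → (234.891,17.646) → (239.015,18.751) → (242.034,21.770) → (243.139,25.894) (closed)

(Gcodetools for Inkscape — laser output)
G21
G90
G0 X325.830 Y42.150
M4 S206
G1 X322.783 Y53.523 F3318
G1 X314.457 Y61.849
G1 X303.084 Y64.896
G1 X291.711 Y61.849
G1 X283.385 Y53.523
G1 X280.338 Y42.150
G1 X283.385 Y30.777
G1 X291.711 Y22.451
G1 X303.084 Y19.404
G1 X314.457 Y22.451
G1 X322.783 Y30.777
G1 X325.830 Y42.150
M5
G0 X243.139 Y25.894
M4 S206
G1 X242.034 Y30.018 F3318
G1 X239.015 Y33.037
G1 X234.891 Y34.142
G1 X230.767 Y33.037
G1 X227.748 Y30.018
G1 X226.643 Y25.894
G1 X227.748 Y21.770
G1 X230.767 Y18.751
G1 X234.891 Y17.646
G1 X239.015 Y18.751
G1 X242.034 Y21.770
G1 X243.139 Y25.894
M5
G0 X0.000 Y0.000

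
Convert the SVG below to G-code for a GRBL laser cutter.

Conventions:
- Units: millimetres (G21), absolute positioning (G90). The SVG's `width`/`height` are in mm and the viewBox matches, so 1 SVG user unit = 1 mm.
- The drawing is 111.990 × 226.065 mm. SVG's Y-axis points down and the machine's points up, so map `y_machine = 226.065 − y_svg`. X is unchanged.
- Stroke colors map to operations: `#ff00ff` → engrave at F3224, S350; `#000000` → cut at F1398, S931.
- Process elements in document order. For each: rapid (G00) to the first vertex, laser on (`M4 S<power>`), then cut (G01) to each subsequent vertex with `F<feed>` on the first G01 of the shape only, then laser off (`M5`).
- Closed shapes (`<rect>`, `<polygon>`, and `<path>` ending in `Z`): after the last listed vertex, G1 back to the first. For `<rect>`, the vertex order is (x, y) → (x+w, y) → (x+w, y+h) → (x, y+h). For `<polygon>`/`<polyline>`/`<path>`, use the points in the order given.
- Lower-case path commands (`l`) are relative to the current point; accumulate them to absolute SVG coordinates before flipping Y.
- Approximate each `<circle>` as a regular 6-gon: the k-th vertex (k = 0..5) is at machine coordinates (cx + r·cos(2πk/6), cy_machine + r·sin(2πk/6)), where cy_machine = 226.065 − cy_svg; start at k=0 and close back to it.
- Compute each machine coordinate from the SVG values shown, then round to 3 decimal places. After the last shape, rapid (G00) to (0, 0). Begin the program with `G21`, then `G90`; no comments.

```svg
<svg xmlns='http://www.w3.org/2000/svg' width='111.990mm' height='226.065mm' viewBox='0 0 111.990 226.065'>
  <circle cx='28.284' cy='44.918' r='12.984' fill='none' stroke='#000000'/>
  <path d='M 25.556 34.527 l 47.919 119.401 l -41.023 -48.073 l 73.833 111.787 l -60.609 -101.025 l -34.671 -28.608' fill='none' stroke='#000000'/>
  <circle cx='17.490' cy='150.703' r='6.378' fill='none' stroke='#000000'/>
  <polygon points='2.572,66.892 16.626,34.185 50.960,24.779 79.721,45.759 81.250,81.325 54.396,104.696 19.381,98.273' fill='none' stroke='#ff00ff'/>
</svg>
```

G21
G90
G00 X41.268 Y181.147
M4 S931
G01 X34.776 Y192.391 F1398
G01 X21.792 Y192.391
G01 X15.300 Y181.147
G01 X21.792 Y169.903
G01 X34.776 Y169.903
G01 X41.268 Y181.147
M5
G00 X25.556 Y191.538
M4 S931
G01 X73.475 Y72.137 F1398
G01 X32.452 Y120.210
G01 X106.285 Y8.423
G01 X45.676 Y109.448
G01 X11.005 Y138.056
M5
G00 X23.868 Y75.362
M4 S931
G01 X20.679 Y80.886 F1398
G01 X14.301 Y80.886
G01 X11.112 Y75.362
G01 X14.301 Y69.838
G01 X20.679 Y69.838
G01 X23.868 Y75.362
M5
G00 X2.572 Y159.173
M4 S350
G01 X16.626 Y191.880 F3224
G01 X50.960 Y201.286
G01 X79.721 Y180.306
G01 X81.250 Y144.740
G01 X54.396 Y121.369
G01 X19.381 Y127.792
G01 X2.572 Y159.173
M5
G00 X0.000 Y0.000

Since the viewBox matches the mm dimensions, user units are millimetres directly. The only transform is the Y-flip y_m = 226.065 − y_svg.

Shape 1 is a circle drawn with `<circle>`. Its stroke #000000 means cut at S931, F1398. After flipping Y the toolpath is (41.268,181.147) → (34.776,192.391) → (21.792,192.391) → (15.300,181.147) → (21.792,169.903) → (34.776,169.903) → (41.268,181.147), returning to the start.

Shape 2 is a open polyline drawn with `<path>`. Its stroke #000000 means cut at S931, F1398. After flipping Y the toolpath is (25.556,191.538) → (73.475,72.137) → (32.452,120.210) → (106.285,8.423) → (45.676,109.448) → (11.005,138.056).

Shape 3 is a circle drawn with `<circle>`. Its stroke #000000 means cut at S931, F1398. After flipping Y the toolpath is (23.868,75.362) → (20.679,80.886) → (14.301,80.886) → (11.112,75.362) → (14.301,69.838) → (20.679,69.838) → (23.868,75.362), returning to the start.

Shape 4 is a regular polygon drawn with `<polygon>`. Its stroke #ff00ff means engrave at S350, F3224. After flipping Y the toolpath is (2.572,159.173) → (16.626,191.880) → (50.960,201.286) → (79.721,180.306) → (81.250,144.740) → (54.396,121.369) → (19.381,127.792) → (2.572,159.173), returning to the start.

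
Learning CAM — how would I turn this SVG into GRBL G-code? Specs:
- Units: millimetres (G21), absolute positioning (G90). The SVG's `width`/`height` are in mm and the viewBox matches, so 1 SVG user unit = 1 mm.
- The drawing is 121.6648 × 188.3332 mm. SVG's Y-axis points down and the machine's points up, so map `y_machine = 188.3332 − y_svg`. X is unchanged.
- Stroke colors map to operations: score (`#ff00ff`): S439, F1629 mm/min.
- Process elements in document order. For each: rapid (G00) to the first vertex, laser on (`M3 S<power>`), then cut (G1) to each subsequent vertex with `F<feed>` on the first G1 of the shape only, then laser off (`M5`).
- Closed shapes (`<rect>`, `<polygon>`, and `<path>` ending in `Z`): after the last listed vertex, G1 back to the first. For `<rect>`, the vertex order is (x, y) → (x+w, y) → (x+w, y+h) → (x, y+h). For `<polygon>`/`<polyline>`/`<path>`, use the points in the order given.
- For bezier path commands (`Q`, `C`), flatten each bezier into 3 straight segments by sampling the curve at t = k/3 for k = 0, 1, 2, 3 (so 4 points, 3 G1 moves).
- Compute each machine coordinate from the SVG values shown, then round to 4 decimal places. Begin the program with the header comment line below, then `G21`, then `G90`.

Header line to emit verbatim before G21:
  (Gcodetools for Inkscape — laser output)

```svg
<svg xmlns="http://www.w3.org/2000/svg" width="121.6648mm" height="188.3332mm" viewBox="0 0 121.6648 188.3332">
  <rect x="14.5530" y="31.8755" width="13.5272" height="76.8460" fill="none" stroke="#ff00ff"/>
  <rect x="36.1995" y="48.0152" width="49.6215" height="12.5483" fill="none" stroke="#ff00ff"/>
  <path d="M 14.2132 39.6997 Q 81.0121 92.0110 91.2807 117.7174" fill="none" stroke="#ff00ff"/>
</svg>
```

(Gcodetools for Inkscape — laser output)
G21
G90
G00 X14.5530 Y156.4577
M3 S439
G1 X28.0802 Y156.4577 F1629
G1 X28.0802 Y79.6117
G1 X14.5530 Y79.6117
G1 X14.5530 Y156.4577
M5
G00 X36.1995 Y140.3180
M3 S439
G1 X85.8210 Y140.3180 F1629
G1 X85.8210 Y127.7697
G1 X36.1995 Y127.7697
G1 X36.1995 Y140.3180
M5
G00 X14.2132 Y148.6335
M3 S439
G1 X52.4647 Y116.7154 F1629
G1 X78.1538 Y90.7095
G1 X91.2807 Y70.6158
M5

viewBox `0 0 121.6648 188.3332` with mm width/height → 1 unit = 1 mm. Flip: y_m = 188.3332 − y_svg.

**Shape 1** — `<rect>` rectangle, stroke `#ff00ff` → score (S439, F1629). Machine vertices: (14.5530,156.4577) → (28.0802,156.4577) → (28.0802,79.6117) → (14.5530,79.6117) → (14.5530,156.4577). Closed: final G1 returns to the first vertex.

**Shape 2** — `<rect>` rectangle, stroke `#ff00ff` → score (S439, F1629). Machine vertices: (36.1995,140.3180) → (85.8210,140.3180) → (85.8210,127.7697) → (36.1995,127.7697) → (36.1995,140.3180). Closed: final G1 returns to the first vertex.

**Shape 3** — `<path>` quadratic bezier, stroke `#ff00ff` → score (S439, F1629). Control points (SVG): P0=(14.2132,39.6997), P1=(81.0121,92.0110), P2=(91.2807,117.7174); sampled at t=k/3. Machine vertices: (14.2132,148.6335) → (52.4647,116.7154) → (78.1538,90.7095) → (91.2807,70.6158). Open path.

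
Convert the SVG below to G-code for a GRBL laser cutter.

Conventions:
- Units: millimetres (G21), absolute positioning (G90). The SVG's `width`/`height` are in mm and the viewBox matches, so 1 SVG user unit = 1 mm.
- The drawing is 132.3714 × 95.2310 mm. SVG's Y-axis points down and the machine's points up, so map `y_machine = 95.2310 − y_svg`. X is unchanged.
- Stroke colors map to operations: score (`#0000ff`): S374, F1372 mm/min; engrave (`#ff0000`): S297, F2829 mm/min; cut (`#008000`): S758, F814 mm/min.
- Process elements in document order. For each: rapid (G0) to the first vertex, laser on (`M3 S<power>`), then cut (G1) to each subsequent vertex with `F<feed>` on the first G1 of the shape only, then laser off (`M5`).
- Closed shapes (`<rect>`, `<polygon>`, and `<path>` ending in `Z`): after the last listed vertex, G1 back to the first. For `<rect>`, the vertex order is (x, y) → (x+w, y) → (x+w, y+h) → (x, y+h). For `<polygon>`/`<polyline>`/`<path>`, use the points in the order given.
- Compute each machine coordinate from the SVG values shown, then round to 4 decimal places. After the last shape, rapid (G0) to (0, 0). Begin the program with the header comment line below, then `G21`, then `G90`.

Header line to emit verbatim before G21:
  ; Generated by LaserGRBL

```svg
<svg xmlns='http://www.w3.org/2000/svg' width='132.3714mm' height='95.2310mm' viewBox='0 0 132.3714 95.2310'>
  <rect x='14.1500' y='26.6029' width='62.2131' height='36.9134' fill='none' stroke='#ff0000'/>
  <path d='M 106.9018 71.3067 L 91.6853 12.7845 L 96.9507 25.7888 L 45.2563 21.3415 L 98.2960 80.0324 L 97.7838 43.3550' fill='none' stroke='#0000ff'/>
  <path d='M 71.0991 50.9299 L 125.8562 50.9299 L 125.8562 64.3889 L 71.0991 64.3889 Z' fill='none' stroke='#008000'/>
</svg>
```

; Generated by LaserGRBL
G21
G90
G0 X14.1500 Y68.6281
M3 S297
G1 X76.3631 Y68.6281 F2829
G1 X76.3631 Y31.7147
G1 X14.1500 Y31.7147
G1 X14.1500 Y68.6281
M5
G0 X106.9018 Y23.9243
M3 S374
G1 X91.6853 Y82.4465 F1372
G1 X96.9507 Y69.4422
G1 X45.2563 Y73.8895
G1 X98.2960 Y15.1986
G1 X97.7838 Y51.8760
M5
G0 X71.0991 Y44.3011
M3 S758
G1 X125.8562 Y44.3011 F814
G1 X125.8562 Y30.8421
G1 X71.0991 Y30.8421
G1 X71.0991 Y44.3011
M5
G0 X0.0000 Y0.0000

viewBox `0 0 132.3714 95.2310` with mm width/height → 1 unit = 1 mm. Flip: y_m = 95.2310 − y_svg.

**Shape 1** — `<rect>` rectangle, stroke `#ff0000` → engrave (S297, F2829). Machine vertices: (14.1500,68.6281) → (76.3631,68.6281) → (76.3631,31.7147) → (14.1500,31.7147) → (14.1500,68.6281). Closed: final G1 returns to the first vertex.

**Shape 2** — `<path>` open polyline, stroke `#0000ff` → score (S374, F1372). Machine vertices: (106.9018,23.9243) → (91.6853,82.4465) → (96.9507,69.4422) → (45.2563,73.8895) → (98.2960,15.1986) → (97.7838,51.8760). Open path.

**Shape 3** — `<path>` rectangle, stroke `#008000` → cut (S758, F814). Machine vertices: (71.0991,44.3011) → (125.8562,44.3011) → (125.8562,30.8421) → (71.0991,30.8421) → (71.0991,44.3011). Closed: final G1 returns to the first vertex.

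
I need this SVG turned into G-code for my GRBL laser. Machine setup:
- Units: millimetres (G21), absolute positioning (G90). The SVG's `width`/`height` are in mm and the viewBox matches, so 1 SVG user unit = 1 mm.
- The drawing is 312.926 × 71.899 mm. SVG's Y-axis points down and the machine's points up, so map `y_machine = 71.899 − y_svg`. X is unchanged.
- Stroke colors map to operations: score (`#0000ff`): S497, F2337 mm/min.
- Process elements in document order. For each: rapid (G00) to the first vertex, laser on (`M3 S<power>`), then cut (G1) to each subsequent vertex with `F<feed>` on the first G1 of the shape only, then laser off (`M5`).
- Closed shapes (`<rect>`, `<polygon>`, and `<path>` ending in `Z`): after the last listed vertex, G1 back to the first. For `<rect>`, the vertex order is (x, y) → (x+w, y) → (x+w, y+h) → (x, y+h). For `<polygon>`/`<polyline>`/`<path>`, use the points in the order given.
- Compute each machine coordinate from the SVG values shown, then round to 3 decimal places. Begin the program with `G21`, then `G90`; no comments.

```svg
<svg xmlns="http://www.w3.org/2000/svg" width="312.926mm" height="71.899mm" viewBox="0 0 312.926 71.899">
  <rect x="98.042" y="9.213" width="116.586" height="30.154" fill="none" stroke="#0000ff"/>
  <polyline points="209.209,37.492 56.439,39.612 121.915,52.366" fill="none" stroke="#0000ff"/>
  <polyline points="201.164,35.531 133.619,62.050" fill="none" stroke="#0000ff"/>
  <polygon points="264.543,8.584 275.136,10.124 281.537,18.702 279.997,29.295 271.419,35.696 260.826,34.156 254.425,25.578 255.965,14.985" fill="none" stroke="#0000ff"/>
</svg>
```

viewBox `0 0 312.926 71.899` with mm width/height → 1 unit = 1 mm. Flip: y_m = 71.899 − y_svg.

**Shape 1** — `<rect>` rectangle, stroke `#0000ff` → score (S497, F2337). Machine vertices: (98.042,62.686) → (214.628,62.686) → (214.628,32.532) → (98.042,32.532) → (98.042,62.686). Closed: final G1 returns to the first vertex.

**Shape 2** — `<polyline>` open polyline, stroke `#0000ff` → score (S497, F2337). Machine vertices: (209.209,34.407) → (56.439,32.287) → (121.915,19.533). Open path.

**Shape 3** — `<polyline>` line segment, stroke `#0000ff` → score (S497, F2337). Machine vertices: (201.164,36.368) → (133.619,9.849). Open path.

**Shape 4** — `<polygon>` regular polygon, stroke `#0000ff` → score (S497, F2337). Machine vertices: (264.543,63.315) → (275.136,61.775) → (281.537,53.197) → (279.997,42.604) → (271.419,36.203) → (260.826,37.743) → (254.425,46.321) → (255.965,56.914) → (264.543,63.315). Closed: final G1 returns to the first vertex.

G21
G90
G00 X98.042 Y62.686
M3 S497
G1 X214.628 Y62.686 F2337
G1 X214.628 Y32.532
G1 X98.042 Y32.532
G1 X98.042 Y62.686
M5
G00 X209.209 Y34.407
M3 S497
G1 X56.439 Y32.287 F2337
G1 X121.915 Y19.533
M5
G00 X201.164 Y36.368
M3 S497
G1 X133.619 Y9.849 F2337
M5
G00 X264.543 Y63.315
M3 S497
G1 X275.136 Y61.775 F2337
G1 X281.537 Y53.197
G1 X279.997 Y42.604
G1 X271.419 Y36.203
G1 X260.826 Y37.743
G1 X254.425 Y46.321
G1 X255.965 Y56.914
G1 X264.543 Y63.315
M5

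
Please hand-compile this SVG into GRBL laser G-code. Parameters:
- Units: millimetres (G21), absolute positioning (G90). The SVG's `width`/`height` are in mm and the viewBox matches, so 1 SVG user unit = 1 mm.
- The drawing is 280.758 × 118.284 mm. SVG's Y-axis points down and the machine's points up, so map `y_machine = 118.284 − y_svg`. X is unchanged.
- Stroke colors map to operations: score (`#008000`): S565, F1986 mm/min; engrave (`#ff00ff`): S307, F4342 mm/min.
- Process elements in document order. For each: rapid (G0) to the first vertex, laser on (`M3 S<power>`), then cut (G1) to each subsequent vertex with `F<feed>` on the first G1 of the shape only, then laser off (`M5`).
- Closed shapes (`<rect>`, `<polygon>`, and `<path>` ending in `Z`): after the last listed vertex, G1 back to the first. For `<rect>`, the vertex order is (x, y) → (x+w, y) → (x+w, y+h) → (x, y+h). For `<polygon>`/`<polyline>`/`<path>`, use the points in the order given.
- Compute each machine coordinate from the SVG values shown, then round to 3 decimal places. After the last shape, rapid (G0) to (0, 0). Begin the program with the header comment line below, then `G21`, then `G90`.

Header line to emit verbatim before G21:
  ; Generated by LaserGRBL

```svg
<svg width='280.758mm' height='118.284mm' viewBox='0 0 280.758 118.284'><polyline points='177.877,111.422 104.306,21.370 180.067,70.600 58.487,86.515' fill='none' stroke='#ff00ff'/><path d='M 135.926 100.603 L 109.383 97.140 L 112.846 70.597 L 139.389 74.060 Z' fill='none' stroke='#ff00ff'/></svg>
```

Since the viewBox matches the mm dimensions, user units are millimetres directly. The only transform is the Y-flip y_m = 118.284 − y_svg.

Shape 1 is a open polyline drawn with `<polyline>`. Its stroke #ff00ff means engrave at S307, F4342. After flipping Y the toolpath is (177.877,6.862) → (104.306,96.914) → (180.067,47.684) → (58.487,31.769).

Shape 2 is a regular polygon drawn with `<path>`. Its stroke #ff00ff means engrave at S307, F4342. After flipping Y the toolpath is (135.926,17.681) → (109.383,21.144) → (112.846,47.687) → (139.389,44.224) → (135.926,17.681), returning to the start.

; Generated by LaserGRBL
G21
G90
G0 X177.877 Y6.862
M3 S307
G1 X104.306 Y96.914 F4342
G1 X180.067 Y47.684
G1 X58.487 Y31.769
M5
G0 X135.926 Y17.681
M3 S307
G1 X109.383 Y21.144 F4342
G1 X112.846 Y47.687
G1 X139.389 Y44.224
G1 X135.926 Y17.681
M5
G0 X0.000 Y0.000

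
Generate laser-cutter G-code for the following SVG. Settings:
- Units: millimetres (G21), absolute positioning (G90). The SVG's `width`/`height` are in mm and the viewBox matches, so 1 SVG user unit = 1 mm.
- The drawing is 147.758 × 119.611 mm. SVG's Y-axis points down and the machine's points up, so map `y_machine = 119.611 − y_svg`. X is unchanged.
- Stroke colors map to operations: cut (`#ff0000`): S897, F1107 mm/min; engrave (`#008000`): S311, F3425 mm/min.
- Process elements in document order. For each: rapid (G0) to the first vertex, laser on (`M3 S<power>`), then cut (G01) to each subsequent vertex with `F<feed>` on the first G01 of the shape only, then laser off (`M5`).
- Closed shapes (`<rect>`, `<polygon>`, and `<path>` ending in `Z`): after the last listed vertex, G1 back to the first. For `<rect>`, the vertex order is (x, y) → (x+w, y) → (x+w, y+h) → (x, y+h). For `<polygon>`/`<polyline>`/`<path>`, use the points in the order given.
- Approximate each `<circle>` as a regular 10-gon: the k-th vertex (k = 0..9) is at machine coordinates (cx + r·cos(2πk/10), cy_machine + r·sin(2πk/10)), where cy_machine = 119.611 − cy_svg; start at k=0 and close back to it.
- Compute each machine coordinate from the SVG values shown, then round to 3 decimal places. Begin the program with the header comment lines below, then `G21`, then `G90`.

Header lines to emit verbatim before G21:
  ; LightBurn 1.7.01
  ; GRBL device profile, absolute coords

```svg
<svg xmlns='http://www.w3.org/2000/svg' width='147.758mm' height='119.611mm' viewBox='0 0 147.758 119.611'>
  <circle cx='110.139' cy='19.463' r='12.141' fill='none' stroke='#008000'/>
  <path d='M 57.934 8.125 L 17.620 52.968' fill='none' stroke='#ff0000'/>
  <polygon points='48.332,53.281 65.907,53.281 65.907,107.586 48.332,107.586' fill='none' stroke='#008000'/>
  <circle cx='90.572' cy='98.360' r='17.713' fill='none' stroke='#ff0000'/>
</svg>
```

; LightBurn 1.7.01
; GRBL device profile, absolute coords
G21
G90
G0 X122.280 Y100.148
M3 S311
G01 X119.961 Y107.284 F3425
G01 X113.891 Y111.695
G01 X106.387 Y111.695
G01 X100.317 Y107.284
G01 X97.998 Y100.148
G01 X100.317 Y93.012
G01 X106.387 Y88.601
G01 X113.891 Y88.601
G01 X119.961 Y93.012
G01 X122.280 Y100.148
M5
G0 X57.934 Y111.486
M3 S897
G01 X17.620 Y66.643 F1107
M5
G0 X48.332 Y66.330
M3 S311
G01 X65.907 Y66.330 F3425
G01 X65.907 Y12.025
G01 X48.332 Y12.025
G01 X48.332 Y66.330
M5
G0 X108.285 Y21.251
M3 S897
G01 X104.902 Y31.662 F1107
G01 X96.046 Y38.097
G01 X85.098 Y38.097
G01 X76.242 Y31.662
G01 X72.859 Y21.251
G01 X76.242 Y10.840
G01 X85.098 Y4.405
G01 X96.046 Y4.405
G01 X104.902 Y10.840
G01 X108.285 Y21.251
M5

viewBox `0 0 147.758 119.611` with mm width/height → 1 unit = 1 mm. Flip: y_m = 119.611 − y_svg.

**Shape 1** — `<circle>` circle, stroke `#008000` → engrave (S311, F3425). Machine vertices: (122.280,100.148) → (119.961,107.284) → (113.891,111.695) → (106.387,111.695) → (100.317,107.284) → (97.998,100.148) → (100.317,93.012) → (106.387,88.601) → (113.891,88.601) → (119.961,93.012) → (122.280,100.148). Closed: final G1 returns to the first vertex.

**Shape 2** — `<path>` line segment, stroke `#ff0000` → cut (S897, F1107). Machine vertices: (57.934,111.486) → (17.620,66.643). Open path.

**Shape 3** — `<polygon>` rectangle, stroke `#008000` → engrave (S311, F3425). Machine vertices: (48.332,66.330) → (65.907,66.330) → (65.907,12.025) → (48.332,12.025) → (48.332,66.330). Closed: final G1 returns to the first vertex.

**Shape 4** — `<circle>` circle, stroke `#ff0000` → cut (S897, F1107). Machine vertices: (108.285,21.251) → (104.902,31.662) → (96.046,38.097) → (85.098,38.097) → (76.242,31.662) → (72.859,21.251) → (76.242,10.840) → (85.098,4.405) → (96.046,4.405) → (104.902,10.840) → (108.285,21.251). Closed: final G1 returns to the first vertex.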